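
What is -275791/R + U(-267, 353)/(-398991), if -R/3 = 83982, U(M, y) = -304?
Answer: 36704906155/33508062162 ≈ 1.0954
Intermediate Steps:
R = -251946 (R = -3*83982 = -251946)
-275791/R + U(-267, 353)/(-398991) = -275791/(-251946) - 304/(-398991) = -275791*(-1/251946) - 304*(-1/398991) = 275791/251946 + 304/398991 = 36704906155/33508062162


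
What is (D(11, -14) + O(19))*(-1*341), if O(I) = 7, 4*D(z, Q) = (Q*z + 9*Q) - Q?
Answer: 40579/2 ≈ 20290.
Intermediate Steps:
D(z, Q) = 2*Q + Q*z/4 (D(z, Q) = ((Q*z + 9*Q) - Q)/4 = ((9*Q + Q*z) - Q)/4 = (8*Q + Q*z)/4 = 2*Q + Q*z/4)
(D(11, -14) + O(19))*(-1*341) = ((¼)*(-14)*(8 + 11) + 7)*(-1*341) = ((¼)*(-14)*19 + 7)*(-341) = (-133/2 + 7)*(-341) = -119/2*(-341) = 40579/2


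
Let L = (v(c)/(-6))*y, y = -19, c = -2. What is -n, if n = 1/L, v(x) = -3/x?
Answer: -4/19 ≈ -0.21053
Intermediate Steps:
L = 19/4 (L = ((-3/(-2))/(-6))*(-19) = -(-1)*(-1)/(2*2)*(-19) = -⅙*3/2*(-19) = -¼*(-19) = 19/4 ≈ 4.7500)
n = 4/19 (n = 1/(19/4) = 4/19 ≈ 0.21053)
-n = -1*4/19 = -4/19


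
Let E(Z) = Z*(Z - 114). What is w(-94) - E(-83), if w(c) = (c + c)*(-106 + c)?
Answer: 21249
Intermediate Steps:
E(Z) = Z*(-114 + Z)
w(c) = 2*c*(-106 + c) (w(c) = (2*c)*(-106 + c) = 2*c*(-106 + c))
w(-94) - E(-83) = 2*(-94)*(-106 - 94) - (-83)*(-114 - 83) = 2*(-94)*(-200) - (-83)*(-197) = 37600 - 1*16351 = 37600 - 16351 = 21249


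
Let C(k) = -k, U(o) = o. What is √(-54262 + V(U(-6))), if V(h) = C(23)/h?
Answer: I*√1953294/6 ≈ 232.93*I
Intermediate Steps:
V(h) = -23/h (V(h) = (-1*23)/h = -23/h)
√(-54262 + V(U(-6))) = √(-54262 - 23/(-6)) = √(-54262 - 23*(-⅙)) = √(-54262 + 23/6) = √(-325549/6) = I*√1953294/6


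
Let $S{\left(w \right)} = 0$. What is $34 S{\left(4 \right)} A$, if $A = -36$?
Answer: $0$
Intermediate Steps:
$34 S{\left(4 \right)} A = 34 \cdot 0 \left(-36\right) = 0 \left(-36\right) = 0$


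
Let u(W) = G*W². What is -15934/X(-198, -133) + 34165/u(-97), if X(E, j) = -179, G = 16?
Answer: 2404883631/26947376 ≈ 89.244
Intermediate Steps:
u(W) = 16*W²
-15934/X(-198, -133) + 34165/u(-97) = -15934/(-179) + 34165/((16*(-97)²)) = -15934*(-1/179) + 34165/((16*9409)) = 15934/179 + 34165/150544 = 2404883631/26947376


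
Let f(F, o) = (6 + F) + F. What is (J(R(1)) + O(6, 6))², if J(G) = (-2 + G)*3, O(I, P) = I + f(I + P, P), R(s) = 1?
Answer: 1089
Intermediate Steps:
f(F, o) = 6 + 2*F
O(I, P) = 6 + 2*P + 3*I (O(I, P) = I + (6 + 2*(I + P)) = I + (6 + (2*I + 2*P)) = I + (6 + 2*I + 2*P) = 6 + 2*P + 3*I)
J(G) = -6 + 3*G
(J(R(1)) + O(6, 6))² = ((-6 + 3*1) + (6 + 2*6 + 3*6))² = ((-6 + 3) + (6 + 12 + 18))² = (-3 + 36)² = 33² = 1089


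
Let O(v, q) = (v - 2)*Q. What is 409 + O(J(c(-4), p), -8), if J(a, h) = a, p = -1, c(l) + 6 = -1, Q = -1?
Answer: 418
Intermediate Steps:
c(l) = -7 (c(l) = -6 - 1 = -7)
O(v, q) = 2 - v (O(v, q) = (v - 2)*(-1) = (-2 + v)*(-1) = 2 - v)
409 + O(J(c(-4), p), -8) = 409 + (2 - 1*(-7)) = 409 + (2 + 7) = 409 + 9 = 418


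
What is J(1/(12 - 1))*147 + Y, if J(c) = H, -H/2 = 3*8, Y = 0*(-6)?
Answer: -7056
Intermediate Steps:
Y = 0
H = -48 (H = -6*8 = -2*24 = -48)
J(c) = -48
J(1/(12 - 1))*147 + Y = -48*147 + 0 = -7056 + 0 = -7056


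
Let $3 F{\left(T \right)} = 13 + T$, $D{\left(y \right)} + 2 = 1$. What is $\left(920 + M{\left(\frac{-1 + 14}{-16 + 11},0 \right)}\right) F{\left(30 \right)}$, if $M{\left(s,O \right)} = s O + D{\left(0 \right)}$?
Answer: $\frac{39517}{3} \approx 13172.0$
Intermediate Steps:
$D{\left(y \right)} = -1$ ($D{\left(y \right)} = -2 + 1 = -1$)
$F{\left(T \right)} = \frac{13}{3} + \frac{T}{3}$ ($F{\left(T \right)} = \frac{13 + T}{3} = \frac{13}{3} + \frac{T}{3}$)
$M{\left(s,O \right)} = -1 + O s$ ($M{\left(s,O \right)} = s O - 1 = O s - 1 = -1 + O s$)
$\left(920 + M{\left(\frac{-1 + 14}{-16 + 11},0 \right)}\right) F{\left(30 \right)} = \left(920 - \left(1 + 0 \frac{-1 + 14}{-16 + 11}\right)\right) \left(\frac{13}{3} + \frac{1}{3} \cdot 30\right) = \left(920 - \left(1 + 0 \frac{13}{-5}\right)\right) \left(\frac{13}{3} + 10\right) = \left(920 - \left(1 + 0 \cdot 13 \left(- \frac{1}{5}\right)\right)\right) \frac{43}{3} = \left(920 + \left(-1 + 0 \left(- \frac{13}{5}\right)\right)\right) \frac{43}{3} = \left(920 + \left(-1 + 0\right)\right) \frac{43}{3} = \left(920 - 1\right) \frac{43}{3} = 919 \cdot \frac{43}{3} = \frac{39517}{3}$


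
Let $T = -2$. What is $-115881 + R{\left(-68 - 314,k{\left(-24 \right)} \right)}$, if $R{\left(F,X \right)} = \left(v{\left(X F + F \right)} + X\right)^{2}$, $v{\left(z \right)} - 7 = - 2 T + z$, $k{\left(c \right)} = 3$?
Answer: $2176315$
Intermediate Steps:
$v{\left(z \right)} = 11 + z$ ($v{\left(z \right)} = 7 + \left(\left(-2\right) \left(-2\right) + z\right) = 7 + \left(4 + z\right) = 11 + z$)
$R{\left(F,X \right)} = \left(11 + F + X + F X\right)^{2}$ ($R{\left(F,X \right)} = \left(\left(11 + \left(X F + F\right)\right) + X\right)^{2} = \left(\left(11 + \left(F X + F\right)\right) + X\right)^{2} = \left(\left(11 + \left(F + F X\right)\right) + X\right)^{2} = \left(\left(11 + F + F X\right) + X\right)^{2} = \left(11 + F + X + F X\right)^{2}$)
$-115881 + R{\left(-68 - 314,k{\left(-24 \right)} \right)} = -115881 + \left(11 + 3 + \left(-68 - 314\right) \left(1 + 3\right)\right)^{2} = -115881 + \left(11 + 3 - 1528\right)^{2} = -115881 + \left(-1514\right)^{2} = -115881 + 2292196 = 2176315$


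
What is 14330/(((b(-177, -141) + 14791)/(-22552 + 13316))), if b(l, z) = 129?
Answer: -3308797/373 ≈ -8870.8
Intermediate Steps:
14330/(((b(-177, -141) + 14791)/(-22552 + 13316))) = 14330/(((129 + 14791)/(-22552 + 13316))) = 14330/((14920/(-9236))) = 14330/((14920*(-1/9236))) = 14330/(-3730/2309) = 14330*(-2309/3730) = -3308797/373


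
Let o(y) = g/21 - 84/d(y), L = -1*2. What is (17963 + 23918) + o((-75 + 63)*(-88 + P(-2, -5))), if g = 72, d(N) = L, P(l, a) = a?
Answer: 293485/7 ≈ 41926.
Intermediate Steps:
L = -2
d(N) = -2
o(y) = 318/7 (o(y) = 72/21 - 84/(-2) = 72*(1/21) - 84*(-½) = 24/7 + 42 = 318/7)
(17963 + 23918) + o((-75 + 63)*(-88 + P(-2, -5))) = (17963 + 23918) + 318/7 = 41881 + 318/7 = 293485/7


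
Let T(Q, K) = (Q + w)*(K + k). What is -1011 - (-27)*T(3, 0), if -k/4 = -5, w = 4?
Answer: 2769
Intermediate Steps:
k = 20 (k = -4*(-5) = 20)
T(Q, K) = (4 + Q)*(20 + K) (T(Q, K) = (Q + 4)*(K + 20) = (4 + Q)*(20 + K))
-1011 - (-27)*T(3, 0) = -1011 - (-27)*(80 + 4*0 + 20*3 + 0*3) = -1011 - (-27)*(80 + 0 + 60 + 0) = -1011 - (-27)*140 = -1011 - 1*(-3780) = -1011 + 3780 = 2769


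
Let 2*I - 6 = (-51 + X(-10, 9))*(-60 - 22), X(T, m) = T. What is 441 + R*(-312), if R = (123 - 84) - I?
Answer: 769521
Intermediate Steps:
I = 2504 (I = 3 + ((-51 - 10)*(-60 - 22))/2 = 3 + (-61*(-82))/2 = 3 + (1/2)*5002 = 3 + 2501 = 2504)
R = -2465 (R = (123 - 84) - 1*2504 = 39 - 2504 = -2465)
441 + R*(-312) = 441 - 2465*(-312) = 441 + 769080 = 769521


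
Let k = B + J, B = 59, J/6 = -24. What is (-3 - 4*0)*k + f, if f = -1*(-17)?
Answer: 272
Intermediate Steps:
J = -144 (J = 6*(-24) = -144)
k = -85 (k = 59 - 144 = -85)
f = 17
(-3 - 4*0)*k + f = (-3 - 4*0)*(-85) + 17 = (-3 + 0)*(-85) + 17 = -3*(-85) + 17 = 255 + 17 = 272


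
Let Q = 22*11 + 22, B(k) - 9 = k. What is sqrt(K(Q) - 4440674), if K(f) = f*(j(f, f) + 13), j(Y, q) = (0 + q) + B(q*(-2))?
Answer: I*sqrt(4504562) ≈ 2122.4*I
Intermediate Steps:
B(k) = 9 + k
Q = 264 (Q = 242 + 22 = 264)
j(Y, q) = 9 - q (j(Y, q) = (0 + q) + (9 + q*(-2)) = q + (9 - 2*q) = 9 - q)
K(f) = f*(22 - f) (K(f) = f*((9 - f) + 13) = f*(22 - f))
sqrt(K(Q) - 4440674) = sqrt(264*(22 - 1*264) - 4440674) = sqrt(264*(22 - 264) - 4440674) = sqrt(264*(-242) - 4440674) = sqrt(-63888 - 4440674) = sqrt(-4504562) = I*sqrt(4504562)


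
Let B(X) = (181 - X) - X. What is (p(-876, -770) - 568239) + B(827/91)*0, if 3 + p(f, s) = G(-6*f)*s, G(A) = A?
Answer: -4615362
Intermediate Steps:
p(f, s) = -3 - 6*f*s (p(f, s) = -3 + (-6*f)*s = -3 - 6*f*s)
B(X) = 181 - 2*X
(p(-876, -770) - 568239) + B(827/91)*0 = ((-3 - 6*(-876)*(-770)) - 568239) + (181 - 1654/91)*0 = ((-3 - 4047120) - 568239) + (181 - 1654/91)*0 = (-4047123 - 568239) + (181 - 2*827/91)*0 = -4615362 + (181 - 1654/91)*0 = -4615362 + (14817/91)*0 = -4615362 + 0 = -4615362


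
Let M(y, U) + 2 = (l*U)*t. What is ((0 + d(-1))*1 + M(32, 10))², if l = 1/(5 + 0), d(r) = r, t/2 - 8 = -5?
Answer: 81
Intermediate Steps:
t = 6 (t = 16 + 2*(-5) = 16 - 10 = 6)
l = ⅕ (l = 1/5 = ⅕ ≈ 0.20000)
M(y, U) = -2 + 6*U/5 (M(y, U) = -2 + (U/5)*6 = -2 + 6*U/5)
((0 + d(-1))*1 + M(32, 10))² = ((0 - 1)*1 + (-2 + (6/5)*10))² = (-1*1 + (-2 + 12))² = (-1 + 10)² = 9² = 81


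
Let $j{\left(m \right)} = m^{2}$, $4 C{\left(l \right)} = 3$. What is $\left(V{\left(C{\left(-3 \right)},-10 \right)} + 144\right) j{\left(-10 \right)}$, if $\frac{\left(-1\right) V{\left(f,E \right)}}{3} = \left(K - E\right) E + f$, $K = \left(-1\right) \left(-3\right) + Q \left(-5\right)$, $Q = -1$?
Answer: $68175$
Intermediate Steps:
$C{\left(l \right)} = \frac{3}{4}$ ($C{\left(l \right)} = \frac{1}{4} \cdot 3 = \frac{3}{4}$)
$K = 8$ ($K = \left(-1\right) \left(-3\right) - -5 = 3 + 5 = 8$)
$V{\left(f,E \right)} = - 3 f - 3 E \left(8 - E\right)$ ($V{\left(f,E \right)} = - 3 \left(\left(8 - E\right) E + f\right) = - 3 \left(E \left(8 - E\right) + f\right) = - 3 \left(f + E \left(8 - E\right)\right) = - 3 f - 3 E \left(8 - E\right)$)
$\left(V{\left(C{\left(-3 \right)},-10 \right)} + 144\right) j{\left(-10 \right)} = \left(\left(\left(-24\right) \left(-10\right) - \frac{9}{4} + 3 \left(-10\right)^{2}\right) + 144\right) \left(-10\right)^{2} = \left(\left(240 - \frac{9}{4} + 3 \cdot 100\right) + 144\right) 100 = \left(\left(240 - \frac{9}{4} + 300\right) + 144\right) 100 = \left(\frac{2151}{4} + 144\right) 100 = \frac{2727}{4} \cdot 100 = 68175$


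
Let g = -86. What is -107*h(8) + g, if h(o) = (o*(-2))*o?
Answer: 13610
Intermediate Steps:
h(o) = -2*o**2 (h(o) = (-2*o)*o = -2*o**2)
-107*h(8) + g = -(-214)*8**2 - 86 = -(-214)*64 - 86 = -107*(-128) - 86 = 13696 - 86 = 13610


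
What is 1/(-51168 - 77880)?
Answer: -1/129048 ≈ -7.7491e-6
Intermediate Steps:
1/(-51168 - 77880) = 1/(-129048) = -1/129048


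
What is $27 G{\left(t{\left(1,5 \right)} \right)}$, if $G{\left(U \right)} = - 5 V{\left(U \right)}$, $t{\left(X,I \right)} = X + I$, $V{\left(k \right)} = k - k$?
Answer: $0$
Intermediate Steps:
$V{\left(k \right)} = 0$
$t{\left(X,I \right)} = I + X$
$G{\left(U \right)} = 0$ ($G{\left(U \right)} = \left(-5\right) 0 = 0$)
$27 G{\left(t{\left(1,5 \right)} \right)} = 27 \cdot 0 = 0$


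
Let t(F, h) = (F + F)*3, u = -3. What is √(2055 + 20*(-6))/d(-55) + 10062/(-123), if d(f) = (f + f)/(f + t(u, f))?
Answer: -3354/41 + 219*√215/110 ≈ -52.612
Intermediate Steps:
t(F, h) = 6*F (t(F, h) = (2*F)*3 = 6*F)
d(f) = 2*f/(-18 + f) (d(f) = (f + f)/(f + 6*(-3)) = (2*f)/(f - 18) = (2*f)/(-18 + f) = 2*f/(-18 + f))
√(2055 + 20*(-6))/d(-55) + 10062/(-123) = √(2055 + 20*(-6))/((2*(-55)/(-18 - 55))) + 10062/(-123) = √(2055 - 120)/((2*(-55)/(-73))) + 10062*(-1/123) = √1935/((2*(-55)*(-1/73))) - 3354/41 = (3*√215)/(110/73) - 3354/41 = (3*√215)*(73/110) - 3354/41 = 219*√215/110 - 3354/41 = -3354/41 + 219*√215/110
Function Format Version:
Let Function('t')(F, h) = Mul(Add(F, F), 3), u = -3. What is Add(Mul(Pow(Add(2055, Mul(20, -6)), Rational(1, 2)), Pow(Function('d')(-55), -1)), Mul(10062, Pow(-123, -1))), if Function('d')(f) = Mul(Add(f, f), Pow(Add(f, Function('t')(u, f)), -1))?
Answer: Add(Rational(-3354, 41), Mul(Rational(219, 110), Pow(215, Rational(1, 2)))) ≈ -52.612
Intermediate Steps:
Function('t')(F, h) = Mul(6, F) (Function('t')(F, h) = Mul(Mul(2, F), 3) = Mul(6, F))
Function('d')(f) = Mul(2, f, Pow(Add(-18, f), -1)) (Function('d')(f) = Mul(Add(f, f), Pow(Add(f, Mul(6, -3)), -1)) = Mul(Mul(2, f), Pow(Add(f, -18), -1)) = Mul(Mul(2, f), Pow(Add(-18, f), -1)) = Mul(2, f, Pow(Add(-18, f), -1)))
Add(Mul(Pow(Add(2055, Mul(20, -6)), Rational(1, 2)), Pow(Function('d')(-55), -1)), Mul(10062, Pow(-123, -1))) = Add(Mul(Pow(Add(2055, Mul(20, -6)), Rational(1, 2)), Pow(Mul(2, -55, Pow(Add(-18, -55), -1)), -1)), Mul(10062, Pow(-123, -1))) = Add(Mul(Pow(Add(2055, -120), Rational(1, 2)), Pow(Mul(2, -55, Pow(-73, -1)), -1)), Mul(10062, Rational(-1, 123))) = Add(Mul(Pow(1935, Rational(1, 2)), Pow(Mul(2, -55, Rational(-1, 73)), -1)), Rational(-3354, 41)) = Add(Mul(Mul(3, Pow(215, Rational(1, 2))), Pow(Rational(110, 73), -1)), Rational(-3354, 41)) = Add(Mul(Mul(3, Pow(215, Rational(1, 2))), Rational(73, 110)), Rational(-3354, 41)) = Add(Mul(Rational(219, 110), Pow(215, Rational(1, 2))), Rational(-3354, 41)) = Add(Rational(-3354, 41), Mul(Rational(219, 110), Pow(215, Rational(1, 2))))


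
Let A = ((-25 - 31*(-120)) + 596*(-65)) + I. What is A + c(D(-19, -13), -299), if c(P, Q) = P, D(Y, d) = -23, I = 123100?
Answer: 88032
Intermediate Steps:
A = 88055 (A = ((-25 - 31*(-120)) + 596*(-65)) + 123100 = ((-25 + 3720) - 38740) + 123100 = (3695 - 38740) + 123100 = -35045 + 123100 = 88055)
A + c(D(-19, -13), -299) = 88055 - 23 = 88032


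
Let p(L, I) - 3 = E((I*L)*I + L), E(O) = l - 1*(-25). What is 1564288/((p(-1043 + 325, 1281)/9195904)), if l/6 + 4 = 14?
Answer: 163466389504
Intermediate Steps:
l = 60 (l = -24 + 6*14 = -24 + 84 = 60)
E(O) = 85 (E(O) = 60 - 1*(-25) = 60 + 25 = 85)
p(L, I) = 88 (p(L, I) = 3 + 85 = 88)
1564288/((p(-1043 + 325, 1281)/9195904)) = 1564288/((88/9195904)) = 1564288/((88*(1/9195904))) = 1564288/(11/1149488) = 1564288*(1149488/11) = 163466389504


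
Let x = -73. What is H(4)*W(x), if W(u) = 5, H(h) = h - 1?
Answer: 15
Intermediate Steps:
H(h) = -1 + h
H(4)*W(x) = (-1 + 4)*5 = 3*5 = 15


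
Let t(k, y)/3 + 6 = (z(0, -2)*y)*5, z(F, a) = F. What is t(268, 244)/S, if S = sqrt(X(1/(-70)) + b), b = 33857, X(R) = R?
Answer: -18*sqrt(165899230)/2369989 ≈ -0.097825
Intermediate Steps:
t(k, y) = -18 (t(k, y) = -18 + 3*((0*y)*5) = -18 + 3*(0*5) = -18 + 3*0 = -18 + 0 = -18)
S = sqrt(165899230)/70 (S = sqrt(1/(-70) + 33857) = sqrt(-1/70 + 33857) = sqrt(2369989/70) = sqrt(165899230)/70 ≈ 184.00)
t(268, 244)/S = -18*sqrt(165899230)/2369989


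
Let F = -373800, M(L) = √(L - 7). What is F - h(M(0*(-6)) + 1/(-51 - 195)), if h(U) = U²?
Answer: -22620457189/60516 + I*√7/123 ≈ -3.7379e+5 + 0.02151*I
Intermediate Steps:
M(L) = √(-7 + L)
F - h(M(0*(-6)) + 1/(-51 - 195)) = -373800 - (√(-7 + 0*(-6)) + 1/(-51 - 195))² = -373800 - (√(-7 + 0) + 1/(-246))² = -373800 - (√(-7) - 1/246)² = -373800 - (I*√7 - 1/246)² = -373800 - (-1/246 + I*√7)²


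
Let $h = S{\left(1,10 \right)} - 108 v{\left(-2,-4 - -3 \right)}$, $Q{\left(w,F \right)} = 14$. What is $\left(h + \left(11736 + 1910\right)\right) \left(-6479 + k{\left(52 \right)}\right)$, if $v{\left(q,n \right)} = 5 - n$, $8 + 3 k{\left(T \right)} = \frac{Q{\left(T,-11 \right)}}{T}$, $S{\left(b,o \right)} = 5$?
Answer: $- \frac{2191278563}{26} \approx -8.428 \cdot 10^{7}$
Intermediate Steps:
$k{\left(T \right)} = - \frac{8}{3} + \frac{14}{3 T}$ ($k{\left(T \right)} = - \frac{8}{3} + \frac{14 \frac{1}{T}}{3} = - \frac{8}{3} + \frac{14}{3 T}$)
$h = -643$ ($h = 5 - 108 \left(5 - \left(-4 - -3\right)\right) = 5 - 108 \left(5 - \left(-4 + 3\right)\right) = 5 - 108 \left(5 - -1\right) = 5 - 108 \left(5 + 1\right) = 5 - 648 = -643$)
$\left(h + \left(11736 + 1910\right)\right) \left(-6479 + k{\left(52 \right)}\right) = \left(-643 + \left(11736 + 1910\right)\right) \left(-6479 + \frac{2 \left(7 - 208\right)}{3 \cdot 52}\right) = \left(-643 + 13646\right) \left(-6479 + \frac{2}{3} \cdot \frac{1}{52} \left(7 - 208\right)\right) = 13003 \left(-6479 + \frac{2}{3} \cdot \frac{1}{52} \left(-201\right)\right) = 13003 \left(-6479 - \frac{67}{26}\right) = 13003 \left(- \frac{168521}{26}\right) = - \frac{2191278563}{26}$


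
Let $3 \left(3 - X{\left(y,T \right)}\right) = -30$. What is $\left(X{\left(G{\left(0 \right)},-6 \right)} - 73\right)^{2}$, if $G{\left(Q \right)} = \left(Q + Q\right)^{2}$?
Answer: $3600$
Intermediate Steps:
$G{\left(Q \right)} = 4 Q^{2}$ ($G{\left(Q \right)} = \left(2 Q\right)^{2} = 4 Q^{2}$)
$X{\left(y,T \right)} = 13$ ($X{\left(y,T \right)} = 3 - -10 = 3 + 10 = 13$)
$\left(X{\left(G{\left(0 \right)},-6 \right)} - 73\right)^{2} = \left(13 - 73\right)^{2} = \left(-60\right)^{2} = 3600$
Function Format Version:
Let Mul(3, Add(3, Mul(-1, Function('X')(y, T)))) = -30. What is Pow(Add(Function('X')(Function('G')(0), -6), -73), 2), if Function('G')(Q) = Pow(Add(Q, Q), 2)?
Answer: 3600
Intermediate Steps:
Function('G')(Q) = Mul(4, Pow(Q, 2)) (Function('G')(Q) = Pow(Mul(2, Q), 2) = Mul(4, Pow(Q, 2)))
Function('X')(y, T) = 13 (Function('X')(y, T) = Add(3, Mul(Rational(-1, 3), -30)) = Add(3, 10) = 13)
Pow(Add(Function('X')(Function('G')(0), -6), -73), 2) = Pow(Add(13, -73), 2) = Pow(-60, 2) = 3600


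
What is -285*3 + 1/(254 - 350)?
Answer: -82081/96 ≈ -855.01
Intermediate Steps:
-285*3 + 1/(254 - 350) = -855 + 1/(-96) = -855 - 1/96 = -82081/96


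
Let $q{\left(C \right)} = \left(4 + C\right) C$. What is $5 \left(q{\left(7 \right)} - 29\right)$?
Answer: $240$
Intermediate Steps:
$q{\left(C \right)} = C \left(4 + C\right)$
$5 \left(q{\left(7 \right)} - 29\right) = 5 \left(7 \left(4 + 7\right) - 29\right) = 5 \left(7 \cdot 11 - 29\right) = 5 \left(77 - 29\right) = 5 \cdot 48 = 240$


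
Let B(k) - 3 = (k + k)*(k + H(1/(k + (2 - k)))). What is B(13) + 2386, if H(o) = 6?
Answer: 2883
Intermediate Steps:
B(k) = 3 + 2*k*(6 + k) (B(k) = 3 + (k + k)*(k + 6) = 3 + (2*k)*(6 + k) = 3 + 2*k*(6 + k))
B(13) + 2386 = (3 + 2*13² + 12*13) + 2386 = (3 + 2*169 + 156) + 2386 = (3 + 338 + 156) + 2386 = 497 + 2386 = 2883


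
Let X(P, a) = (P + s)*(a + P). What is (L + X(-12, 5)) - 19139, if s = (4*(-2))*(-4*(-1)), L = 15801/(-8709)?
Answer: -54671660/2903 ≈ -18833.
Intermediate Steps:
L = -5267/2903 (L = 15801*(-1/8709) = -5267/2903 ≈ -1.8143)
s = -32 (s = -8*4 = -32)
X(P, a) = (-32 + P)*(P + a) (X(P, a) = (P - 32)*(a + P) = (-32 + P)*(P + a))
(L + X(-12, 5)) - 19139 = (-5267/2903 + ((-12)**2 - 32*(-12) - 32*5 - 12*5)) - 19139 = (-5267/2903 + (144 + 384 - 160 - 60)) - 19139 = (-5267/2903 + 308) - 19139 = 888857/2903 - 19139 = -54671660/2903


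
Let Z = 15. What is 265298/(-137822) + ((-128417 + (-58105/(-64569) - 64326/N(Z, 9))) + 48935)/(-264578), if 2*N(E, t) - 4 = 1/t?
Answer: -130435657756061/86596448454858 ≈ -1.5062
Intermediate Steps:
N(E, t) = 2 + 1/(2*t)
265298/(-137822) + ((-128417 + (-58105/(-64569) - 64326/N(Z, 9))) + 48935)/(-264578) = 265298/(-137822) + ((-128417 + (-58105/(-64569) - 64326/(2 + (½)/9))) + 48935)/(-264578) = 265298*(-1/137822) + ((-128417 + (-58105*(-1/64569) - 64326/(2 + (½)*(⅑)))) + 48935)*(-1/264578) = -132649/68911 + ((-128417 + (58105/64569 - 64326/(2 + 1/18))) + 48935)*(-1/264578) = -132649/68911 + ((-128417 + (58105/64569 - 64326/37/18)) + 48935)*(-1/264578) = -132649/68911 + ((-128417 + (58105/64569 - 64326*18/37)) + 48935)*(-1/264578) = -132649/68911 + ((-128417 + (58105/64569 - 1157868/37)) + 48935)*(-1/264578) = -132649/68911 + ((-128417 - 74760229007/2389053) + 48935)*(-1/264578) = -132649/68911 + (-381555248108/2389053 + 48935)*(-1/264578) = -132649/68911 - 264646939553/2389053*(-1/264578) = -132649/68911 + 264646939553/632090864634 = -130435657756061/86596448454858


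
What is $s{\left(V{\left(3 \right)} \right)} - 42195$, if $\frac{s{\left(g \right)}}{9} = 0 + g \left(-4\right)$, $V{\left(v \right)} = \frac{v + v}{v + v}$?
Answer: $-42231$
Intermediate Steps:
$V{\left(v \right)} = 1$ ($V{\left(v \right)} = \frac{2 v}{2 v} = 2 v \frac{1}{2 v} = 1$)
$s{\left(g \right)} = - 36 g$ ($s{\left(g \right)} = 9 \left(0 + g \left(-4\right)\right) = 9 \left(0 - 4 g\right) = 9 \left(- 4 g\right) = - 36 g$)
$s{\left(V{\left(3 \right)} \right)} - 42195 = \left(-36\right) 1 - 42195 = -36 - 42195 = -42231$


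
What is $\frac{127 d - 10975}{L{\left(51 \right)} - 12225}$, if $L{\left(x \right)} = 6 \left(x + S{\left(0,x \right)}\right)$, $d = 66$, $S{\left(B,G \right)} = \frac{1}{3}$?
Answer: $\frac{2593}{11917} \approx 0.21759$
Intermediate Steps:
$S{\left(B,G \right)} = \frac{1}{3}$
$L{\left(x \right)} = 2 + 6 x$ ($L{\left(x \right)} = 6 \left(x + \frac{1}{3}\right) = 6 \left(\frac{1}{3} + x\right) = 2 + 6 x$)
$\frac{127 d - 10975}{L{\left(51 \right)} - 12225} = \frac{127 \cdot 66 - 10975}{\left(2 + 6 \cdot 51\right) - 12225} = \frac{8382 - 10975}{\left(2 + 306\right) - 12225} = - \frac{2593}{308 - 12225} = - \frac{2593}{-11917} = \left(-2593\right) \left(- \frac{1}{11917}\right) = \frac{2593}{11917}$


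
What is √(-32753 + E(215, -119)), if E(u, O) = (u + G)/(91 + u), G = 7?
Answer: I*√85188666/51 ≈ 180.98*I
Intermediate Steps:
E(u, O) = (7 + u)/(91 + u) (E(u, O) = (u + 7)/(91 + u) = (7 + u)/(91 + u))
√(-32753 + E(215, -119)) = √(-32753 + (7 + 215)/(91 + 215)) = √(-32753 + 222/306) = √(-32753 + (1/306)*222) = √(-32753 + 37/51) = √(-1670366/51) = I*√85188666/51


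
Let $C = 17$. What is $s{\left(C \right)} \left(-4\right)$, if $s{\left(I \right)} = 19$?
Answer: $-76$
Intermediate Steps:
$s{\left(C \right)} \left(-4\right) = 19 \left(-4\right) = -76$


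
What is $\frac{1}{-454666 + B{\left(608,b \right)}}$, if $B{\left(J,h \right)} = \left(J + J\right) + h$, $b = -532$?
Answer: $- \frac{1}{453982} \approx -2.2027 \cdot 10^{-6}$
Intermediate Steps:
$B{\left(J,h \right)} = h + 2 J$ ($B{\left(J,h \right)} = 2 J + h = h + 2 J$)
$\frac{1}{-454666 + B{\left(608,b \right)}} = \frac{1}{-454666 + \left(-532 + 2 \cdot 608\right)} = \frac{1}{-454666 + \left(-532 + 1216\right)} = \frac{1}{-454666 + 684} = \frac{1}{-453982} = - \frac{1}{453982}$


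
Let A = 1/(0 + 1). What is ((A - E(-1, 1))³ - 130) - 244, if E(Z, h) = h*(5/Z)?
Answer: -158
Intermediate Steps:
E(Z, h) = 5*h/Z
A = 1 (A = 1/1 = 1)
((A - E(-1, 1))³ - 130) - 244 = ((1 - 5/(-1))³ - 130) - 244 = ((1 - 5*(-1))³ - 130) - 244 = ((1 - 1*(-5))³ - 130) - 244 = ((1 + 5)³ - 130) - 244 = (6³ - 130) - 244 = (216 - 130) - 244 = 86 - 244 = -158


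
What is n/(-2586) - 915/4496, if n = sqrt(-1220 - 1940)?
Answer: -915/4496 - I*sqrt(790)/1293 ≈ -0.20351 - 0.021738*I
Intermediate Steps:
n = 2*I*sqrt(790) (n = sqrt(-3160) = 2*I*sqrt(790) ≈ 56.214*I)
n/(-2586) - 915/4496 = (2*I*sqrt(790))/(-2586) - 915/4496 = (2*I*sqrt(790))*(-1/2586) - 915*1/4496 = -I*sqrt(790)/1293 - 915/4496 = -915/4496 - I*sqrt(790)/1293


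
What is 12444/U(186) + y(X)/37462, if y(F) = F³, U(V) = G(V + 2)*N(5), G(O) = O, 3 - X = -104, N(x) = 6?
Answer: 38500534/880357 ≈ 43.733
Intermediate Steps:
X = 107 (X = 3 - 1*(-104) = 3 + 104 = 107)
U(V) = 12 + 6*V (U(V) = (V + 2)*6 = (2 + V)*6 = 12 + 6*V)
12444/U(186) + y(X)/37462 = 12444/(12 + 6*186) + 107³/37462 = 12444/(12 + 1116) + 1225043*(1/37462) = 12444/1128 + 1225043/37462 = 12444*(1/1128) + 1225043/37462 = 1037/94 + 1225043/37462 = 38500534/880357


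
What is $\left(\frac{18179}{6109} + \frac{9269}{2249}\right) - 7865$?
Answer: $- \frac{8304679621}{1056857} \approx -7857.9$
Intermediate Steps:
$\left(\frac{18179}{6109} + \frac{9269}{2249}\right) - 7865 = \left(18179 \cdot \frac{1}{6109} + 9269 \cdot \frac{1}{2249}\right) - 7865 = \left(\frac{18179}{6109} + \frac{713}{173}\right) - 7865 = \frac{7500684}{1056857} - 7865 = - \frac{8304679621}{1056857}$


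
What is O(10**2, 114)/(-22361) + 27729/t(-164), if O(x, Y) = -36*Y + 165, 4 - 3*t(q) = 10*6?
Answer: -1859923923/1252216 ≈ -1485.3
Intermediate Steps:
t(q) = -56/3 (t(q) = 4/3 - 10*6/3 = 4/3 - 1/3*60 = 4/3 - 20 = -56/3)
O(x, Y) = 165 - 36*Y
O(10**2, 114)/(-22361) + 27729/t(-164) = (165 - 36*114)/(-22361) + 27729/(-56/3) = (165 - 4104)*(-1/22361) + 27729*(-3/56) = -3939*(-1/22361) - 83187/56 = 3939/22361 - 83187/56 = -1859923923/1252216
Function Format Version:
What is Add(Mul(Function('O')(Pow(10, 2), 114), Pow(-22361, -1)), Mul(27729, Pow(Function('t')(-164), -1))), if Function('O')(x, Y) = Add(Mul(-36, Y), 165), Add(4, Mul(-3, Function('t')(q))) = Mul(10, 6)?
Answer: Rational(-1859923923, 1252216) ≈ -1485.3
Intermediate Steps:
Function('t')(q) = Rational(-56, 3) (Function('t')(q) = Add(Rational(4, 3), Mul(Rational(-1, 3), Mul(10, 6))) = Add(Rational(4, 3), Mul(Rational(-1, 3), 60)) = Add(Rational(4, 3), -20) = Rational(-56, 3))
Function('O')(x, Y) = Add(165, Mul(-36, Y))
Add(Mul(Function('O')(Pow(10, 2), 114), Pow(-22361, -1)), Mul(27729, Pow(Function('t')(-164), -1))) = Add(Mul(Add(165, Mul(-36, 114)), Pow(-22361, -1)), Mul(27729, Pow(Rational(-56, 3), -1))) = Add(Mul(Add(165, -4104), Rational(-1, 22361)), Mul(27729, Rational(-3, 56))) = Add(Mul(-3939, Rational(-1, 22361)), Rational(-83187, 56)) = Add(Rational(3939, 22361), Rational(-83187, 56)) = Rational(-1859923923, 1252216)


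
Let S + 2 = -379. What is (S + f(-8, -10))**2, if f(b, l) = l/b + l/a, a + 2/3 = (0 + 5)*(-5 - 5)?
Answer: 208022929/1444 ≈ 1.4406e+5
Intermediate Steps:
a = -152/3 (a = -2/3 + (0 + 5)*(-5 - 5) = -2/3 + 5*(-10) = -2/3 - 50 = -152/3 ≈ -50.667)
f(b, l) = -3*l/152 + l/b (f(b, l) = l/b + l/(-152/3) = l/b + l*(-3/152) = l/b - 3*l/152 = -3*l/152 + l/b)
S = -381 (S = -2 - 379 = -381)
(S + f(-8, -10))**2 = (-381 + (-3/152*(-10) - 10/(-8)))**2 = (-381 + (15/76 - 10*(-1/8)))**2 = (-381 + (15/76 + 5/4))**2 = (-381 + 55/38)**2 = (-14423/38)**2 = 208022929/1444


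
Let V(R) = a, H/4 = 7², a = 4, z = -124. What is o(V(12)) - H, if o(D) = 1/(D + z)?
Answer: -23521/120 ≈ -196.01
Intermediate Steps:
H = 196 (H = 4*7² = 4*49 = 196)
V(R) = 4
o(D) = 1/(-124 + D) (o(D) = 1/(D - 124) = 1/(-124 + D))
o(V(12)) - H = 1/(-124 + 4) - 1*196 = 1/(-120) - 196 = -1/120 - 196 = -23521/120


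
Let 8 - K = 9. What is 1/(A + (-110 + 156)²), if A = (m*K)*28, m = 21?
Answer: 1/1528 ≈ 0.00065445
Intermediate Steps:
K = -1 (K = 8 - 1*9 = 8 - 9 = -1)
A = -588 (A = (21*(-1))*28 = -21*28 = -588)
1/(A + (-110 + 156)²) = 1/(-588 + (-110 + 156)²) = 1/(-588 + 46²) = 1/(-588 + 2116) = 1/1528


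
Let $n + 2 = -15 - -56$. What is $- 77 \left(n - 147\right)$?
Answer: $8316$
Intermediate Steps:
$n = 39$ ($n = -2 - -41 = -2 + \left(-15 + 56\right) = -2 + 41 = 39$)
$- 77 \left(n - 147\right) = - 77 \left(39 - 147\right) = \left(-77\right) \left(-108\right) = 8316$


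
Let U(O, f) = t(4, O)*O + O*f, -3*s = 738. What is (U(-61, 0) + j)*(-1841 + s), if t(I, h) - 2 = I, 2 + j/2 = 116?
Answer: 288006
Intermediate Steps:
j = 228 (j = -4 + 2*116 = -4 + 232 = 228)
t(I, h) = 2 + I
s = -246 (s = -⅓*738 = -246)
U(O, f) = 6*O + O*f (U(O, f) = (2 + 4)*O + O*f = 6*O + O*f)
(U(-61, 0) + j)*(-1841 + s) = (-61*(6 + 0) + 228)*(-1841 - 246) = (-61*6 + 228)*(-2087) = (-366 + 228)*(-2087) = -138*(-2087) = 288006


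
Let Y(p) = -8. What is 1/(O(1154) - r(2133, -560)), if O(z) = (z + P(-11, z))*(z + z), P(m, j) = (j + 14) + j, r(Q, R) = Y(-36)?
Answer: 1/8022616 ≈ 1.2465e-7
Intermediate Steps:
r(Q, R) = -8
P(m, j) = 14 + 2*j (P(m, j) = (14 + j) + j = 14 + 2*j)
O(z) = 2*z*(14 + 3*z) (O(z) = (z + (14 + 2*z))*(z + z) = (14 + 3*z)*(2*z) = 2*z*(14 + 3*z))
1/(O(1154) - r(2133, -560)) = 1/(2*1154*(14 + 3*1154) - 1*(-8)) = 1/(2*1154*(14 + 3462) + 8) = 1/(2*1154*3476 + 8) = 1/(8022608 + 8) = 1/8022616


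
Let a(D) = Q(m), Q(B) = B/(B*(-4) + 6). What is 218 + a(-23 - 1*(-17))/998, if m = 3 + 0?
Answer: 435127/1996 ≈ 218.00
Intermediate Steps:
m = 3
Q(B) = B/(6 - 4*B) (Q(B) = B/(-4*B + 6) = B/(6 - 4*B))
a(D) = -½ (a(D) = -1*3/(-6 + 4*3) = -1*3/(-6 + 12) = -1*3/6 = -1*3*⅙ = -½)
218 + a(-23 - 1*(-17))/998 = 218 - ½/998 = 218 - ½*1/998 = 218 - 1/1996 = 435127/1996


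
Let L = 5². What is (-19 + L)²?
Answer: 36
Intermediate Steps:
L = 25
(-19 + L)² = (-19 + 25)² = 6² = 36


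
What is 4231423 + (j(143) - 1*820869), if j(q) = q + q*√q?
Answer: 3410697 + 143*√143 ≈ 3.4124e+6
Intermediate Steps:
j(q) = q + q^(3/2)
4231423 + (j(143) - 1*820869) = 4231423 + ((143 + 143^(3/2)) - 1*820869) = 4231423 + ((143 + 143*√143) - 820869) = 4231423 + (-820726 + 143*√143) = 3410697 + 143*√143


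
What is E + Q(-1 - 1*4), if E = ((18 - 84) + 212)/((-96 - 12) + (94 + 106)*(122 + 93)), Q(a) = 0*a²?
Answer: 73/21446 ≈ 0.0034039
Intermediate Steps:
Q(a) = 0
E = 73/21446 (E = (-66 + 212)/(-108 + 200*215) = 146/(-108 + 43000) = 146/42892 = 146*(1/42892) = 73/21446 ≈ 0.0034039)
E + Q(-1 - 1*4) = 73/21446 + 0 = 73/21446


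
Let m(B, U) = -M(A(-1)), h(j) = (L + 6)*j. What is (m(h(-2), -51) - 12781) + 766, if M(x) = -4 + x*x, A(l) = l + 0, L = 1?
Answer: -12012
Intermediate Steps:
h(j) = 7*j (h(j) = (1 + 6)*j = 7*j)
A(l) = l
M(x) = -4 + x²
m(B, U) = 3 (m(B, U) = -(-4 + (-1)²) = -(-4 + 1) = -1*(-3) = 3)
(m(h(-2), -51) - 12781) + 766 = (3 - 12781) + 766 = -12778 + 766 = -12012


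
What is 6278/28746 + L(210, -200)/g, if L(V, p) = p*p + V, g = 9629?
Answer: 608163761/138397617 ≈ 4.3943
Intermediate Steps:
L(V, p) = V + p**2 (L(V, p) = p**2 + V = V + p**2)
6278/28746 + L(210, -200)/g = 6278/28746 + (210 + (-200)**2)/9629 = 6278*(1/28746) + (210 + 40000)*(1/9629) = 3139/14373 + 40210*(1/9629) = 3139/14373 + 40210/9629 = 608163761/138397617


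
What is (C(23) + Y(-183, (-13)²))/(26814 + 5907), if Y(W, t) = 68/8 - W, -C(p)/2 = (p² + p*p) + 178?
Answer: -4561/65442 ≈ -0.069695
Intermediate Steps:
C(p) = -356 - 4*p² (C(p) = -2*((p² + p*p) + 178) = -2*((p² + p²) + 178) = -2*(2*p² + 178) = -2*(178 + 2*p²) = -356 - 4*p²)
Y(W, t) = 17/2 - W (Y(W, t) = 68*(⅛) - W = 17/2 - W)
(C(23) + Y(-183, (-13)²))/(26814 + 5907) = ((-356 - 4*23²) + (17/2 - 1*(-183)))/(26814 + 5907) = ((-356 - 4*529) + (17/2 + 183))/32721 = ((-356 - 2116) + 383/2)*(1/32721) = (-2472 + 383/2)*(1/32721) = -4561/2*1/32721 = -4561/65442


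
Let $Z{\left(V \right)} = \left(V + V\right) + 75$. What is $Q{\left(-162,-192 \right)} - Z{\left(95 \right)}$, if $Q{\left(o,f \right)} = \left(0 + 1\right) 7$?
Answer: $-258$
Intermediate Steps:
$Q{\left(o,f \right)} = 7$ ($Q{\left(o,f \right)} = 1 \cdot 7 = 7$)
$Z{\left(V \right)} = 75 + 2 V$ ($Z{\left(V \right)} = 2 V + 75 = 75 + 2 V$)
$Q{\left(-162,-192 \right)} - Z{\left(95 \right)} = 7 - \left(75 + 2 \cdot 95\right) = 7 - \left(75 + 190\right) = 7 - 265 = -258$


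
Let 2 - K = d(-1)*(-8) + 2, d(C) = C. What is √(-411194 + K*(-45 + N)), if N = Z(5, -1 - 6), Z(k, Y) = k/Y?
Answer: I*√20130586/7 ≈ 640.96*I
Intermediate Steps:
N = -5/7 (N = 5/(-1 - 6) = 5/(-7) = 5*(-⅐) = -5/7 ≈ -0.71429)
K = -8 (K = 2 - (-1*(-8) + 2) = 2 - (8 + 2) = 2 - 1*10 = 2 - 10 = -8)
√(-411194 + K*(-45 + N)) = √(-411194 - 8*(-45 - 5/7)) = √(-411194 - 8*(-320/7)) = √(-411194 + 2560/7) = √(-2875798/7) = I*√20130586/7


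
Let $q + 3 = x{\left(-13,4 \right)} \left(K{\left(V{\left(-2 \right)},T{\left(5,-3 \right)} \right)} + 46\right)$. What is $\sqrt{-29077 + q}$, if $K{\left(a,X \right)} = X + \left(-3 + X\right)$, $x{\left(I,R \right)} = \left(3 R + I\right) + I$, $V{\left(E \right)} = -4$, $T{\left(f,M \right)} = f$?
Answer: $i \sqrt{29822} \approx 172.69 i$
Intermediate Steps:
$x{\left(I,R \right)} = 2 I + 3 R$ ($x{\left(I,R \right)} = \left(I + 3 R\right) + I = 2 I + 3 R$)
$K{\left(a,X \right)} = -3 + 2 X$
$q = -745$ ($q = -3 + \left(2 \left(-13\right) + 3 \cdot 4\right) \left(\left(-3 + 2 \cdot 5\right) + 46\right) = -3 + \left(-26 + 12\right) \left(\left(-3 + 10\right) + 46\right) = -3 - 14 \left(7 + 46\right) = -3 - 742 = -745$)
$\sqrt{-29077 + q} = \sqrt{-29077 - 745} = \sqrt{-29822} = i \sqrt{29822}$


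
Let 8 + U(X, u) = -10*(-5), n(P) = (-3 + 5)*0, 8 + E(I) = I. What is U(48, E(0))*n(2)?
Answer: 0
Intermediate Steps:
E(I) = -8 + I
n(P) = 0 (n(P) = 2*0 = 0)
U(X, u) = 42 (U(X, u) = -8 - 10*(-5) = -8 + 50 = 42)
U(48, E(0))*n(2) = 42*0 = 0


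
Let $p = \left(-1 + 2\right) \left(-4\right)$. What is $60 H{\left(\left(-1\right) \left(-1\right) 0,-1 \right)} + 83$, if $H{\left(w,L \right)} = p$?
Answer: $-157$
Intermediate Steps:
$p = -4$ ($p = 1 \left(-4\right) = -4$)
$H{\left(w,L \right)} = -4$
$60 H{\left(\left(-1\right) \left(-1\right) 0,-1 \right)} + 83 = 60 \left(-4\right) + 83 = -240 + 83 = -157$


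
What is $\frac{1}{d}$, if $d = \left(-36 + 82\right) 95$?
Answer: $\frac{1}{4370} \approx 0.00022883$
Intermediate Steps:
$d = 4370$ ($d = 46 \cdot 95 = 4370$)
$\frac{1}{d} = \frac{1}{4370}$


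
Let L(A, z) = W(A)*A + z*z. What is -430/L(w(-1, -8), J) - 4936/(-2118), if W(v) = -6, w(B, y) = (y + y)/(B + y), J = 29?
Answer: 4781678/2637969 ≈ 1.8126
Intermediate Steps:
w(B, y) = 2*y/(B + y) (w(B, y) = (2*y)/(B + y) = 2*y/(B + y))
L(A, z) = z² - 6*A (L(A, z) = -6*A + z*z = -6*A + z² = z² - 6*A)
-430/L(w(-1, -8), J) - 4936/(-2118) = -430/(29² - 12*(-8)/(-1 - 8)) - 4936/(-2118) = -430/(841 - 12*(-8)/(-9)) - 4936*(-1/2118) = -430/(841 - 12*(-8)*(-1)/9) + 2468/1059 = -430/(841 - 6*16/9) + 2468/1059 = -430/(841 - 32/3) + 2468/1059 = -430/2491/3 + 2468/1059 = -430*3/2491 + 2468/1059 = -1290/2491 + 2468/1059 = 4781678/2637969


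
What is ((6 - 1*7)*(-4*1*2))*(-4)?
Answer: -32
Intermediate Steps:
((6 - 1*7)*(-4*1*2))*(-4) = ((6 - 7)*(-4*2))*(-4) = -1*(-8)*(-4) = 8*(-4) = -32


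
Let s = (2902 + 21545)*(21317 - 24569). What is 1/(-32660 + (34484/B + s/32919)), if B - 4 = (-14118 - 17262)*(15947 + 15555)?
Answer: -2711792482897/95116307523501825 ≈ -2.8510e-5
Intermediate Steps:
B = -988532756 (B = 4 + (-14118 - 17262)*(15947 + 15555) = 4 - 31380*31502 = 4 - 988532760 = -988532756)
s = -79501644 (s = 24447*(-3252) = -79501644)
1/(-32660 + (34484/B + s/32919)) = 1/(-32660 + (34484/(-988532756) - 79501644/32919)) = 1/(-32660 + (34484*(-1/988532756) - 79501644*1/32919)) = 1/(-32660 + (-8621/247133189 - 26500548/10973)) = 1/(-32660 - 6549165032085805/2711792482897) = 1/(-95116307523501825/2711792482897) = -2711792482897/95116307523501825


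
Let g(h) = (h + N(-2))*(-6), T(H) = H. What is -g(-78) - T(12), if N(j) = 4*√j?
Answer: -480 + 24*I*√2 ≈ -480.0 + 33.941*I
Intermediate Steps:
g(h) = -6*h - 24*I*√2 (g(h) = (h + 4*√(-2))*(-6) = (h + 4*(I*√2))*(-6) = (h + 4*I*√2)*(-6) = -6*h - 24*I*√2)
-g(-78) - T(12) = -(-6*(-78) - 24*I*√2) - 1*12 = -(468 - 24*I*√2) - 12 = (-468 + 24*I*√2) - 12 = -480 + 24*I*√2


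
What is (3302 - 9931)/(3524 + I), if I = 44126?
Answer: -6629/47650 ≈ -0.13912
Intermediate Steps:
(3302 - 9931)/(3524 + I) = (3302 - 9931)/(3524 + 44126) = -6629/47650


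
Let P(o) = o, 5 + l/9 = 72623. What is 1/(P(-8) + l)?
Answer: 1/653554 ≈ 1.5301e-6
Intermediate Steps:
l = 653562 (l = -45 + 9*72623 = -45 + 653607 = 653562)
1/(P(-8) + l) = 1/(-8 + 653562) = 1/653554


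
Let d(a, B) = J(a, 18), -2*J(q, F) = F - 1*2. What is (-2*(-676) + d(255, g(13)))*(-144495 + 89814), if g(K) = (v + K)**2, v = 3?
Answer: -73491264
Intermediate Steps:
J(q, F) = 1 - F/2 (J(q, F) = -(F - 1*2)/2 = -(F - 2)/2 = -(-2 + F)/2 = 1 - F/2)
g(K) = (3 + K)**2
d(a, B) = -8 (d(a, B) = 1 - 1/2*18 = 1 - 9 = -8)
(-2*(-676) + d(255, g(13)))*(-144495 + 89814) = (-2*(-676) - 8)*(-144495 + 89814) = (1352 - 8)*(-54681) = 1344*(-54681) = -73491264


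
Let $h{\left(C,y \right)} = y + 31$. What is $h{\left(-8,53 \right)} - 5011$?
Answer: $-4927$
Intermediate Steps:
$h{\left(C,y \right)} = 31 + y$
$h{\left(-8,53 \right)} - 5011 = \left(31 + 53\right) - 5011 = 84 - 5011 = -4927$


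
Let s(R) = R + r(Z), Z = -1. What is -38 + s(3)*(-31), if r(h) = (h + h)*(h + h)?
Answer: -255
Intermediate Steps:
r(h) = 4*h² (r(h) = (2*h)*(2*h) = 4*h²)
s(R) = 4 + R (s(R) = R + 4*(-1)² = R + 4*1 = R + 4 = 4 + R)
-38 + s(3)*(-31) = -38 + (4 + 3)*(-31) = -38 + 7*(-31) = -38 - 217 = -255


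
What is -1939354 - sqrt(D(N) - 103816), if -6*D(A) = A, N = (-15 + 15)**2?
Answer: -1939354 - 2*I*sqrt(25954) ≈ -1.9394e+6 - 322.21*I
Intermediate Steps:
N = 0 (N = 0**2 = 0)
D(A) = -A/6
-1939354 - sqrt(D(N) - 103816) = -1939354 - sqrt(-1/6*0 - 103816) = -1939354 - sqrt(0 - 103816) = -1939354 - sqrt(-103816) = -1939354 - 2*I*sqrt(25954)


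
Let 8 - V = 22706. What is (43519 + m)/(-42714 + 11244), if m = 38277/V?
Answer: -7316711/5291156 ≈ -1.3828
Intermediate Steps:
V = -22698 (V = 8 - 1*22706 = 8 - 22706 = -22698)
m = -4253/2522 (m = 38277/(-22698) = 38277*(-1/22698) = -4253/2522 ≈ -1.6864)
(43519 + m)/(-42714 + 11244) = (43519 - 4253/2522)/(-42714 + 11244) = (109750665/2522)/(-31470) = (109750665/2522)*(-1/31470) = -7316711/5291156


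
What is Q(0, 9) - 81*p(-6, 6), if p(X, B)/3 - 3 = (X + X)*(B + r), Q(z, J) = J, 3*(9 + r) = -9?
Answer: -18216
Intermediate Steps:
r = -12 (r = -9 + (⅓)*(-9) = -9 - 3 = -12)
p(X, B) = 9 + 6*X*(-12 + B) (p(X, B) = 9 + 3*((X + X)*(B - 12)) = 9 + 3*((2*X)*(-12 + B)) = 9 + 3*(2*X*(-12 + B)) = 9 + 6*X*(-12 + B))
Q(0, 9) - 81*p(-6, 6) = 9 - 81*(9 - 72*(-6) + 6*6*(-6)) = 9 - 81*(9 + 432 - 216) = 9 - 81*225 = 9 - 18225 = -18216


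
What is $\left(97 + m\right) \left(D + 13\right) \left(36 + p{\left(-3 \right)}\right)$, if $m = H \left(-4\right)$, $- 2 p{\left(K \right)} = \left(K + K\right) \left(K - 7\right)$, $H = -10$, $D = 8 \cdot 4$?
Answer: $36990$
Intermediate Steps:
$D = 32$
$p{\left(K \right)} = - K \left(-7 + K\right)$ ($p{\left(K \right)} = - \frac{\left(K + K\right) \left(K - 7\right)}{2} = - \frac{2 K \left(-7 + K\right)}{2} = - K \left(-7 + K\right)$)
$m = 40$ ($m = \left(-10\right) \left(-4\right) = 40$)
$\left(97 + m\right) \left(D + 13\right) \left(36 + p{\left(-3 \right)}\right) = \left(97 + 40\right) \left(32 + 13\right) \left(36 - 3 \left(7 - -3\right)\right) = 137 \cdot 45 \left(36 - 3 \left(7 + 3\right)\right) = 137 \cdot 45 \left(36 - 30\right) = 137 \cdot 45 \cdot 6 = 137 \cdot 270 = 36990$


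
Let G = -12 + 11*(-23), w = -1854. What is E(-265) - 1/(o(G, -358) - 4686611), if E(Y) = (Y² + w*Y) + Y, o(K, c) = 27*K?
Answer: 2634470042821/4693766 ≈ 5.6127e+5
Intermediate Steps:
G = -265 (G = -12 - 253 = -265)
E(Y) = Y² - 1853*Y (E(Y) = (Y² - 1854*Y) + Y = Y² - 1853*Y)
E(-265) - 1/(o(G, -358) - 4686611) = -265*(-1853 - 265) - 1/(27*(-265) - 4686611) = -265*(-2118) - 1/(-7155 - 4686611) = 561270 - 1/(-4693766) = 561270 - 1*(-1/4693766) = 561270 + 1/4693766 = 2634470042821/4693766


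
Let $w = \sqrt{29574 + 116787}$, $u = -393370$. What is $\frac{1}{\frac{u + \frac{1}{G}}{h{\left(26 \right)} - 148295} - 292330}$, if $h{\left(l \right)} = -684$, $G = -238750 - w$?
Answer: $- \frac{123277541322448643892439150}{36037398147931851137871019186667} + \frac{148979 \sqrt{146361}}{108112194443795553413613057560001} \approx -3.4208 \cdot 10^{-6}$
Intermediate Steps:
$w = \sqrt{146361} \approx 382.57$
$G = -238750 - \sqrt{146361} \approx -2.3913 \cdot 10^{5}$
$\frac{1}{\frac{u + \frac{1}{G}}{h{\left(26 \right)} - 148295} - 292330} = \frac{1}{\frac{-393370 + \frac{1}{-238750 - \sqrt{146361}}}{-684 - 148295} - 292330} = \frac{1}{\frac{-393370 + \frac{1}{-238750 - \sqrt{146361}}}{-148979} - 292330} = \frac{1}{\left(-393370 + \frac{1}{-238750 - \sqrt{146361}}\right) \left(- \frac{1}{148979}\right) - 292330} = \frac{1}{\left(\frac{393370}{148979} - \frac{1}{148979 \left(-238750 - \sqrt{146361}\right)}\right) - 292330} = \frac{1}{- \frac{43550637700}{148979} - \frac{1}{148979 \left(-238750 - \sqrt{146361}\right)}}$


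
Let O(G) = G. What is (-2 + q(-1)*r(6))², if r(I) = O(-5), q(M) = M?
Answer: 9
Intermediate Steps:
r(I) = -5
(-2 + q(-1)*r(6))² = (-2 - 1*(-5))² = (-2 + 5)² = 3² = 9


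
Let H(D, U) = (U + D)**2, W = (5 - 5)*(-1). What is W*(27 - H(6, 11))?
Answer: 0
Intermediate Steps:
W = 0 (W = 0*(-1) = 0)
H(D, U) = (D + U)**2
W*(27 - H(6, 11)) = 0*(27 - (6 + 11)**2) = 0*(27 - 1*17**2) = 0*(27 - 1*289) = 0*(27 - 289) = 0*(-262) = 0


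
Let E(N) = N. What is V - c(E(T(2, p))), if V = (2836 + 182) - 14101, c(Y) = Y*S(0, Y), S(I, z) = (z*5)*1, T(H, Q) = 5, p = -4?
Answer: -11208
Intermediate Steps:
S(I, z) = 5*z (S(I, z) = (5*z)*1 = 5*z)
c(Y) = 5*Y² (c(Y) = Y*(5*Y) = 5*Y²)
V = -11083 (V = 3018 - 14101 = -11083)
V - c(E(T(2, p))) = -11083 - 5*5² = -11083 - 5*25 = -11083 - 1*125 = -11083 - 125 = -11208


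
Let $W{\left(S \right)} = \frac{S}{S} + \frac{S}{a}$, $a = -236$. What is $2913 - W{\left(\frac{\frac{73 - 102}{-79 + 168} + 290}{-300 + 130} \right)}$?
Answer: $\frac{10397794379}{3570680} \approx 2912.0$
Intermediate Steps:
$W{\left(S \right)} = 1 - \frac{S}{236}$ ($W{\left(S \right)} = \frac{S}{S} + \frac{S}{-236} = 1 + S \left(- \frac{1}{236}\right) = 1 - \frac{S}{236}$)
$2913 - W{\left(\frac{\frac{73 - 102}{-79 + 168} + 290}{-300 + 130} \right)} = 2913 - \left(1 - \frac{\left(\frac{73 - 102}{-79 + 168} + 290\right) \frac{1}{-300 + 130}}{236}\right) = 2913 - \left(1 - \frac{\left(- \frac{29}{89} + 290\right) \frac{1}{-170}}{236}\right) = 2913 - \left(1 - \frac{\left(\left(-29\right) \frac{1}{89} + 290\right) \left(- \frac{1}{170}\right)}{236}\right) = 2913 - \left(1 - \frac{\left(- \frac{29}{89} + 290\right) \left(- \frac{1}{170}\right)}{236}\right) = 2913 - \left(1 - \frac{\frac{25781}{89} \left(- \frac{1}{170}\right)}{236}\right) = 2913 - \left(1 - - \frac{25781}{3570680}\right) = 2913 - \left(1 + \frac{25781}{3570680}\right) = 2913 - \frac{3596461}{3570680} = \frac{10397794379}{3570680}$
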